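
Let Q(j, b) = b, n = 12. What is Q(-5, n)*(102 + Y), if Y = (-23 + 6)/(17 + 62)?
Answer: 96492/79 ≈ 1221.4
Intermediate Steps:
Y = -17/79 ≈ -0.21519
Q(-5, n)*(102 + Y) = 12*(102 - 17/79) = 12*(8041/79) = 96492/79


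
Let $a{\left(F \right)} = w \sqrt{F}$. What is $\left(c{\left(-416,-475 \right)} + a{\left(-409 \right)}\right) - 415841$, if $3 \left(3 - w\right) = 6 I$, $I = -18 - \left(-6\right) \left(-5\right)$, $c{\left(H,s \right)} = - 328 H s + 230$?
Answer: $-65228411 + 99 i \sqrt{409} \approx -6.5228 \cdot 10^{7} + 2002.2 i$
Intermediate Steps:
$c{\left(H,s \right)} = 230 - 328 H s$ ($c{\left(H,s \right)} = - 328 H s + 230 = 230 - 328 H s$)
$I = -48$ ($I = -18 - 30 = -48$)
$w = 99$ ($w = 3 - \frac{6 \left(-48\right)}{3} = 3 - -96 = 3 + 96 = 99$)
$a{\left(F \right)} = 99 \sqrt{F}$
$\left(c{\left(-416,-475 \right)} + a{\left(-409 \right)}\right) - 415841 = \left(\left(230 - \left(-136448\right) \left(-475\right)\right) + 99 \sqrt{-409}\right) - 415841 = \left(\left(230 - 64812800\right) + 99 i \sqrt{409}\right) - 415841 = \left(-64812570 + 99 i \sqrt{409}\right) - 415841 = -65228411 + 99 i \sqrt{409}$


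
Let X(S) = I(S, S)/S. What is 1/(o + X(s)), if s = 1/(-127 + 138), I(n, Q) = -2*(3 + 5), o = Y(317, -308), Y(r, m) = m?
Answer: -1/484 ≈ -0.0020661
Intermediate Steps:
o = -308
I(n, Q) = -16 (I(n, Q) = -2*8 = -16)
s = 1/11 ≈ 0.090909
X(S) = -16/S
1/(o + X(s)) = 1/(-308 - 16/1/11) = 1/(-308 - 16*11) = 1/(-308 - 176) = 1/(-484) = -1/484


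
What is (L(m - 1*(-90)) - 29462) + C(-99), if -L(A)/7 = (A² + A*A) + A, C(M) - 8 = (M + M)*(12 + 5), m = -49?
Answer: -56641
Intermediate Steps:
C(M) = 8 + 34*M (C(M) = 8 + (M + M)*(12 + 5) = 8 + (2*M)*17 = 8 + 34*M)
L(A) = -14*A² - 7*A (L(A) = -7*((A² + A*A) + A) = -7*((A² + A²) + A) = -7*(2*A² + A) = -7*(A + 2*A²) = -14*A² - 7*A)
(L(m - 1*(-90)) - 29462) + C(-99) = (-7*(-49 - 1*(-90))*(1 + 2*(-49 - 1*(-90))) - 29462) + (8 + 34*(-99)) = (-7*(-49 + 90)*(1 + 2*(-49 + 90)) - 29462) + (8 - 3366) = (-7*41*(1 + 2*41) - 29462) - 3358 = (-7*41*(1 + 82) - 29462) - 3358 = (-7*41*83 - 29462) - 3358 = (-23821 - 29462) - 3358 = -53283 - 3358 = -56641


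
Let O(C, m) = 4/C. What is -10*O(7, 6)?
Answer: -40/7 ≈ -5.7143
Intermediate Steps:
-10*O(7, 6) = -40/7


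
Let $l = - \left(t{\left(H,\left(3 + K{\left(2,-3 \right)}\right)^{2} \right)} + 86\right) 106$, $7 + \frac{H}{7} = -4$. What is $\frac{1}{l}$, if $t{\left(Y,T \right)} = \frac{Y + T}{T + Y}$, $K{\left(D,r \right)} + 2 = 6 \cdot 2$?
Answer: $- \frac{1}{9222} \approx -0.00010844$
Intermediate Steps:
$H = -77$ ($H = -49 + 7 \left(-4\right) = -49 - 28 = -77$)
$K{\left(D,r \right)} = 10$ ($K{\left(D,r \right)} = -2 + 6 \cdot 2 = -2 + 12 = 10$)
$t{\left(Y,T \right)} = 1$ ($t{\left(Y,T \right)} = \frac{T + Y}{T + Y} = 1$)
$l = -9222$ ($l = - \left(1 + 86\right) 106 = - 87 \cdot 106 = \left(-1\right) 9222 = -9222$)
$\frac{1}{l} = \frac{1}{-9222} = - \frac{1}{9222}$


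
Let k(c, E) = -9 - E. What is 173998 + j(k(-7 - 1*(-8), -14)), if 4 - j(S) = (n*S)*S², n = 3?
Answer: 173627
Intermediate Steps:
j(S) = 4 - 3*S³ (j(S) = 4 - 3*S*S² = 4 - 3*S³)
173998 + j(k(-7 - 1*(-8), -14)) = 173998 + (4 - 3*(-9 - 1*(-14))³) = 173998 + (4 - 3*(-9 + 14)³) = 173998 + (4 - 3*5³) = 173998 + (4 - 3*125) = 173998 + (4 - 375) = 173998 - 371 = 173627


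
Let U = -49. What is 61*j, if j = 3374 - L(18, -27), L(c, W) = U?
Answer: 208803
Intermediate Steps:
L(c, W) = -49
j = 3423 (j = 3374 - 1*(-49) = 3374 + 49 = 3423)
61*j = 61*3423 = 208803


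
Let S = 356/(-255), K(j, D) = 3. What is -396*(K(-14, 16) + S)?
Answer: -53988/85 ≈ -635.15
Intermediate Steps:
S = -356/255 (S = 356*(-1/255) = -356/255 ≈ -1.3961)
-396*(K(-14, 16) + S) = -396*(3 - 356/255) = -396*409/255 = -53988/85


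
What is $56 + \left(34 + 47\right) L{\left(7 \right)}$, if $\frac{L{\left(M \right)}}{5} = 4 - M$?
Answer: $-1159$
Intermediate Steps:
$L{\left(M \right)} = 20 - 5 M$ ($L{\left(M \right)} = 5 \left(4 - M\right) = 20 - 5 M$)
$56 + \left(34 + 47\right) L{\left(7 \right)} = 56 + \left(34 + 47\right) \left(20 - 35\right) = 56 + 81 \left(20 - 35\right) = 56 + 81 \left(-15\right) = 56 - 1215 = -1159$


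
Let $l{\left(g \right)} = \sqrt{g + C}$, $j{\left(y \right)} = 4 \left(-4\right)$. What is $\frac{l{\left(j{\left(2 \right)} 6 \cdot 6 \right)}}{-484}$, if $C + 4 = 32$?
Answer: $- \frac{i \sqrt{137}}{242} \approx - 0.048367 i$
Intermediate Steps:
$j{\left(y \right)} = -16$
$C = 28$ ($C = -4 + 32 = 28$)
$l{\left(g \right)} = \sqrt{28 + g}$ ($l{\left(g \right)} = \sqrt{g + 28} = \sqrt{28 + g}$)
$\frac{l{\left(j{\left(2 \right)} 6 \cdot 6 \right)}}{-484} = \frac{\sqrt{28 - 16 \cdot 6 \cdot 6}}{-484} = \sqrt{28 - 576} \left(- \frac{1}{484}\right) = \sqrt{-548} \left(- \frac{1}{484}\right) = 2 i \sqrt{137} \left(- \frac{1}{484}\right) = - \frac{i \sqrt{137}}{242}$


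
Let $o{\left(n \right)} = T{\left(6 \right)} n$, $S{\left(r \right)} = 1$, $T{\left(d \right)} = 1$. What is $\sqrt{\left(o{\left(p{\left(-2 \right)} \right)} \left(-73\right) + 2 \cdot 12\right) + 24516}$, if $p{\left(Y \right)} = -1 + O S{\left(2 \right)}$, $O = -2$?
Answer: $3 \sqrt{2751} \approx 157.35$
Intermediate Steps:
$p{\left(Y \right)} = -3$ ($p{\left(Y \right)} = -1 - 2 = -3$)
$o{\left(n \right)} = n$ ($o{\left(n \right)} = 1 n = n$)
$\sqrt{\left(o{\left(p{\left(-2 \right)} \right)} \left(-73\right) + 2 \cdot 12\right) + 24516} = \sqrt{\left(\left(-3\right) \left(-73\right) + 2 \cdot 12\right) + 24516} = \sqrt{\left(219 + 24\right) + 24516} = \sqrt{243 + 24516} = \sqrt{24759} = 3 \sqrt{2751}$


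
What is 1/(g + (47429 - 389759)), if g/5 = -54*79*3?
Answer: -1/406320 ≈ -2.4611e-6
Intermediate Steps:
g = -63990 (g = 5*(-54*79*3) = 5*(-4266*3) = 5*(-12798) = -63990)
1/(g + (47429 - 389759)) = 1/(-63990 + (47429 - 389759)) = 1/(-63990 - 342330) = 1/(-406320) = -1/406320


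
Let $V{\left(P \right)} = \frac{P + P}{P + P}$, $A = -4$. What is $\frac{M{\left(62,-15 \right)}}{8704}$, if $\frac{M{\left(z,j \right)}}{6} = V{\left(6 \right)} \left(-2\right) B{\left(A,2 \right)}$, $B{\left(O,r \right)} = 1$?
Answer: $- \frac{3}{2176} \approx -0.0013787$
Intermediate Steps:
$V{\left(P \right)} = 1$ ($V{\left(P \right)} = \frac{2 P}{2 P} = 2 P \frac{1}{2 P} = 1$)
$M{\left(z,j \right)} = -12$ ($M{\left(z,j \right)} = 6 \cdot 1 \left(-2\right) 1 = 6 \left(\left(-2\right) 1\right) = 6 \left(-2\right) = -12$)
$\frac{M{\left(62,-15 \right)}}{8704} = - \frac{12}{8704} = \left(-12\right) \frac{1}{8704} = - \frac{3}{2176}$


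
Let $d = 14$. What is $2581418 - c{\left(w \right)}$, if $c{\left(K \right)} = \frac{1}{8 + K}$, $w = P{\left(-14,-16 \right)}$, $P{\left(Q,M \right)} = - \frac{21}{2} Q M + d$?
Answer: $\frac{6014703941}{2330} \approx 2.5814 \cdot 10^{6}$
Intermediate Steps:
$P{\left(Q,M \right)} = 14 - \frac{21 M Q}{2}$ ($P{\left(Q,M \right)} = - \frac{21}{2} Q M + 14 = \left(-21\right) \frac{1}{2} Q M + 14 = - \frac{21 Q}{2} M + 14 = - \frac{21 M Q}{2} + 14 = 14 - \frac{21 M Q}{2}$)
$w = -2338$ ($w = 14 - \left(-168\right) \left(-14\right) = 14 - 2352 = -2338$)
$2581418 - c{\left(w \right)} = 2581418 - \frac{1}{8 - 2338} = 2581418 - \frac{1}{-2330} = 2581418 - - \frac{1}{2330} = 2581418 + \frac{1}{2330} = \frac{6014703941}{2330}$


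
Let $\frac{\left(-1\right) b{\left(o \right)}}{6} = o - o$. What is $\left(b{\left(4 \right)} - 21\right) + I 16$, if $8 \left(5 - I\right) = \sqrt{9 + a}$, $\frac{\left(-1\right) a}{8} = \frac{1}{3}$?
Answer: $59 - \frac{2 \sqrt{57}}{3} \approx 53.967$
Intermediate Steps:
$b{\left(o \right)} = 0$ ($b{\left(o \right)} = - 6 \left(o - o\right) = \left(-6\right) 0 = 0$)
$a = - \frac{8}{3} \approx -2.6667$
$I = 5 - \frac{\sqrt{57}}{24}$ ($I = 5 - \frac{\sqrt{9 - \frac{8}{3}}}{8} = 5 - \frac{\sqrt{\frac{19}{3}}}{8} = 5 - \frac{\frac{1}{3} \sqrt{57}}{8} = 5 - \frac{\sqrt{57}}{24} \approx 4.6854$)
$\left(b{\left(4 \right)} - 21\right) + I 16 = \left(0 - 21\right) + \left(5 - \frac{\sqrt{57}}{24}\right) 16 = \left(0 - 21\right) + \left(80 - \frac{2 \sqrt{57}}{3}\right) = -21 + \left(80 - \frac{2 \sqrt{57}}{3}\right) = 59 - \frac{2 \sqrt{57}}{3}$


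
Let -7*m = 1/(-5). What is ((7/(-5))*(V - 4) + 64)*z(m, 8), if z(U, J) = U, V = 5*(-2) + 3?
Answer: 397/175 ≈ 2.2686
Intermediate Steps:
V = -7 (V = -10 + 3 = -7)
m = 1/35 (m = -⅐/(-5) = -⅐*(-⅕) = 1/35 ≈ 0.028571)
((7/(-5))*(V - 4) + 64)*z(m, 8) = ((7/(-5))*(-7 - 4) + 64)*(1/35) = ((7*(-⅕))*(-11) + 64)*(1/35) = (-7/5*(-11) + 64)*(1/35) = (77/5 + 64)*(1/35) = (397/5)*(1/35) = 397/175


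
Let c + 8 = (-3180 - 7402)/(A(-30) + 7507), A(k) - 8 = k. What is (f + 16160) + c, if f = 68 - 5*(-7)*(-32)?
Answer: 113012918/7485 ≈ 15099.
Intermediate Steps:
A(k) = 8 + k
f = -1052 (f = 68 + 35*(-32) = 68 - 1120 = -1052)
c = -70462/7485 (c = -8 + (-3180 - 7402)/((8 - 30) + 7507) = -8 - 10582/(-22 + 7507) = -8 - 10582/7485 = -70462/7485 ≈ -9.4138)
(f + 16160) + c = (-1052 + 16160) - 70462/7485 = 15108 - 70462/7485 = 113012918/7485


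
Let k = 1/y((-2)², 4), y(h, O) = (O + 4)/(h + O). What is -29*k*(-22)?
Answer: 638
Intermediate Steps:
y(h, O) = (4 + O)/(O + h)
k = 1 (k = 1/((4 + 4)/(4 + (-2)²)) = 1/(8/(4 + 4)) = 1/(8/8) = 1/((⅛)*8) = 1/1 = 1)
-29*k*(-22) = -29*1*(-22) = -29*(-22) = 638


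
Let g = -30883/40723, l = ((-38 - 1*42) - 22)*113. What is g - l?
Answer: 469342415/40723 ≈ 11525.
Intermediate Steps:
l = -11526 (l = ((-38 - 42) - 22)*113 = (-80 - 22)*113 = -102*113 = -11526)
g = -30883/40723 (g = -30883*1/40723 = -30883/40723 ≈ -0.75837)
g - l = -30883/40723 - 1*(-11526) = -30883/40723 + 11526 = 469342415/40723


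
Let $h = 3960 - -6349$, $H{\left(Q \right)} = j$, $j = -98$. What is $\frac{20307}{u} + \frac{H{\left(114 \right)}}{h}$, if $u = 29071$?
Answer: $\frac{29499415}{42813277} \approx 0.68902$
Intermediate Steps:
$H{\left(Q \right)} = -98$
$h = 10309$ ($h = 3960 + 6349 = 10309$)
$\frac{20307}{u} + \frac{H{\left(114 \right)}}{h} = \frac{20307}{29071} - \frac{98}{10309} = 20307 \cdot \frac{1}{29071} - \frac{98}{10309} = \frac{2901}{4153} - \frac{98}{10309} = \frac{29499415}{42813277}$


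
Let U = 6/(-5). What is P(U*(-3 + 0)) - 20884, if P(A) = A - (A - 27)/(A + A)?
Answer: -417543/20 ≈ -20877.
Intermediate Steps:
U = -6/5 (U = 6*(-⅕) = -6/5 ≈ -1.2000)
P(A) = A - (-27 + A)/(2*A)
P(U*(-3 + 0)) - 20884 = (-½ - 6*(-3 + 0)/5 + 27/(2*((-6*(-3 + 0)/5)))) - 20884 = (-½ - 6/5*(-3) + 27/(2*((-6/5*(-3))))) - 20884 = (-½ + 18/5 + 27/(2*(18/5))) - 20884 = (-½ + 18/5 + (27/2)*(5/18)) - 20884 = (-½ + 18/5 + 15/4) - 20884 = 137/20 - 20884 = -417543/20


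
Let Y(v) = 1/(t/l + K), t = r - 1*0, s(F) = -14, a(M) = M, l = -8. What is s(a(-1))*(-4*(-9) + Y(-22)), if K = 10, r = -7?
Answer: -43960/87 ≈ -505.29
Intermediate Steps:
t = -7 (t = -7 - 1*0 = -7 + 0 = -7)
Y(v) = 8/87 (Y(v) = 1/(-7/(-8) + 10) = 1/(-7*(-1/8) + 10) = 1/(7/8 + 10) = 1/(87/8) = 8/87)
s(a(-1))*(-4*(-9) + Y(-22)) = -14*(-4*(-9) + 8/87) = -14*(36 + 8/87) = -14*3140/87 = -43960/87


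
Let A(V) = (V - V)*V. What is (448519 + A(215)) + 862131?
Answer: 1310650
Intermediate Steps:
A(V) = 0 (A(V) = 0*V = 0)
(448519 + A(215)) + 862131 = (448519 + 0) + 862131 = 448519 + 862131 = 1310650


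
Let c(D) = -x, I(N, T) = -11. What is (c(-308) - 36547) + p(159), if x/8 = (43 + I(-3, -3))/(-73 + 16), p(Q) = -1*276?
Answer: -2098655/57 ≈ -36819.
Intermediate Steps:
p(Q) = -276
x = -256/57 (x = 8*((43 - 11)/(-73 + 16)) = 8*(32/(-57)) = 8*(32*(-1/57)) = 8*(-32/57) = -256/57 ≈ -4.4912)
c(D) = 256/57 (c(D) = -1*(-256/57) = 256/57)
(c(-308) - 36547) + p(159) = (256/57 - 36547) - 276 = -2082923/57 - 276 = -2098655/57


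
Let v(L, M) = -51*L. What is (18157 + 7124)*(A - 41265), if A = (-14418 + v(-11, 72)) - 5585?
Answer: -1534733667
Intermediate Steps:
A = -19442 (A = (-14418 - 51*(-11)) - 5585 = (-14418 + 561) - 5585 = -13857 - 5585 = -19442)
(18157 + 7124)*(A - 41265) = (18157 + 7124)*(-19442 - 41265) = 25281*(-60707) = -1534733667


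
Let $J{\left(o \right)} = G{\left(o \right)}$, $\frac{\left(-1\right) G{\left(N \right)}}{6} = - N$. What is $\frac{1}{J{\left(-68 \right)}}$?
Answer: $- \frac{1}{408} \approx -0.002451$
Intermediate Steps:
$G{\left(N \right)} = 6 N$ ($G{\left(N \right)} = - 6 \left(- N\right) = 6 N$)
$J{\left(o \right)} = 6 o$
$\frac{1}{J{\left(-68 \right)}} = \frac{1}{6 \left(-68\right)} = \frac{1}{-408} = - \frac{1}{408}$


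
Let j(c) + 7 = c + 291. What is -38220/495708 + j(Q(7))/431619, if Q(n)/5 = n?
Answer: -1361528944/17829749271 ≈ -0.076363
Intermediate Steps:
Q(n) = 5*n
j(c) = 284 + c (j(c) = -7 + (c + 291) = -7 + (291 + c) = 284 + c)
-38220/495708 + j(Q(7))/431619 = -38220/495708 + (284 + 5*7)/431619 = -38220*1/495708 + (284 + 35)*(1/431619) = -3185/41309 + 319*(1/431619) = -3185/41309 + 319/431619 = -1361528944/17829749271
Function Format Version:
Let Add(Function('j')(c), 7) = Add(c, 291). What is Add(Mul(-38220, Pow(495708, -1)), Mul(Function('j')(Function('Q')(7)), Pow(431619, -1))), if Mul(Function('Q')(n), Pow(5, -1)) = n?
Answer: Rational(-1361528944, 17829749271) ≈ -0.076363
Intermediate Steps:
Function('Q')(n) = Mul(5, n)
Function('j')(c) = Add(284, c) (Function('j')(c) = Add(-7, Add(c, 291)) = Add(-7, Add(291, c)) = Add(284, c))
Add(Mul(-38220, Pow(495708, -1)), Mul(Function('j')(Function('Q')(7)), Pow(431619, -1))) = Add(Mul(-38220, Pow(495708, -1)), Mul(Add(284, Mul(5, 7)), Pow(431619, -1))) = Add(Mul(-38220, Rational(1, 495708)), Mul(Add(284, 35), Rational(1, 431619))) = Add(Rational(-3185, 41309), Mul(319, Rational(1, 431619))) = Add(Rational(-3185, 41309), Rational(319, 431619)) = Rational(-1361528944, 17829749271)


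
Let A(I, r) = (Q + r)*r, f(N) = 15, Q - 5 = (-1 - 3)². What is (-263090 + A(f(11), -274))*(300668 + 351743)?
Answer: -126416374648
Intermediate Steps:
Q = 21 (Q = 5 + (-1 - 3)² = 5 + (-4)² = 5 + 16 = 21)
A(I, r) = r*(21 + r) (A(I, r) = (21 + r)*r = r*(21 + r))
(-263090 + A(f(11), -274))*(300668 + 351743) = (-263090 - 274*(21 - 274))*(300668 + 351743) = (-263090 - 274*(-253))*652411 = (-263090 + 69322)*652411 = -193768*652411 = -126416374648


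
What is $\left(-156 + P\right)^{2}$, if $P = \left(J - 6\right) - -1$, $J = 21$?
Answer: $19600$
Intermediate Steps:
$P = 16$ ($P = \left(21 - 6\right) - -1 = 15 + \left(-1 + 2\right) = 15 + 1 = 16$)
$\left(-156 + P\right)^{2} = \left(-156 + 16\right)^{2} = \left(-140\right)^{2} = 19600$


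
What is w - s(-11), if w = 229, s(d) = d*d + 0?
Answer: 108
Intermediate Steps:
s(d) = d² (s(d) = d² + 0 = d²)
w - s(-11) = 229 - 1*(-11)² = 229 - 1*121 = 229 - 121 = 108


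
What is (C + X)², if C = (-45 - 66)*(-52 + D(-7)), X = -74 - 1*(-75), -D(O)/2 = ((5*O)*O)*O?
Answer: 140592751849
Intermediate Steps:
D(O) = -10*O³ (D(O) = -2*(5*O)*O*O = -2*5*O²*O = -10*O³)
X = 1 (X = -74 + 75 = 1)
C = -374958 (C = (-45 - 66)*(-52 - 10*(-7)³) = -111*(-52 - 10*(-343)) = -111*(-52 + 3430) = -111*3378 = -374958)
(C + X)² = (-374958 + 1)² = (-374957)² = 140592751849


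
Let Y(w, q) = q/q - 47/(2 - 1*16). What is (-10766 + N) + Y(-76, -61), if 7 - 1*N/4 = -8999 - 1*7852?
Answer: 793385/14 ≈ 56670.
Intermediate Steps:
Y(w, q) = 61/14 (Y(w, q) = 1 - 47/(2 - 16) = 1 - 47/(-14) = 1 - 47*(-1/14) = 1 + 47/14 = 61/14)
N = 67432 (N = 28 - 4*(-8999 - 1*7852) = 28 - 4*(-8999 - 7852) = 28 - 4*(-16851) = 28 + 67404 = 67432)
(-10766 + N) + Y(-76, -61) = (-10766 + 67432) + 61/14 = 56666 + 61/14 = 793385/14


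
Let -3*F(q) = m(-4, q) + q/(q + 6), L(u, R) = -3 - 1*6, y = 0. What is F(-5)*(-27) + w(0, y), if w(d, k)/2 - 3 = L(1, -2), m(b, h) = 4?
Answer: -21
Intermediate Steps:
L(u, R) = -9 (L(u, R) = -3 - 6 = -9)
w(d, k) = -12 (w(d, k) = 6 + 2*(-9) = 6 - 18 = -12)
F(q) = -4/3 - q/(3*(6 + q)) (F(q) = -(4 + q/(q + 6))/3 = -(4 + q/(6 + q))/3 = -4/3 - q/(3*(6 + q)))
F(-5)*(-27) + w(0, y) = ((-24 - 5*(-5))/(3*(6 - 5)))*(-27) - 12 = ((⅓)*(-24 + 25)/1)*(-27) - 12 = ((⅓)*1*1)*(-27) - 12 = (⅓)*(-27) - 12 = -9 - 12 = -21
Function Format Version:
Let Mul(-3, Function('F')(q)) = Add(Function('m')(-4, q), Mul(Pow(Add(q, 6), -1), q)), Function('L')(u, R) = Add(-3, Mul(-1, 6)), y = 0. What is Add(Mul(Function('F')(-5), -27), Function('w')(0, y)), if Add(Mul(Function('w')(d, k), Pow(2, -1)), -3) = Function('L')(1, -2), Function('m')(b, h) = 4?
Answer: -21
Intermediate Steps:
Function('L')(u, R) = -9 (Function('L')(u, R) = Add(-3, -6) = -9)
Function('w')(d, k) = -12 (Function('w')(d, k) = Add(6, Mul(2, -9)) = Add(6, -18) = -12)
Function('F')(q) = Add(Rational(-4, 3), Mul(Rational(-1, 3), q, Pow(Add(6, q), -1))) (Function('F')(q) = Mul(Rational(-1, 3), Add(4, Mul(Pow(Add(q, 6), -1), q))) = Mul(Rational(-1, 3), Add(4, Mul(Pow(Add(6, q), -1), q))) = Mul(Rational(-1, 3), Add(4, Mul(q, Pow(Add(6, q), -1)))) = Add(Rational(-4, 3), Mul(Rational(-1, 3), q, Pow(Add(6, q), -1))))
Add(Mul(Function('F')(-5), -27), Function('w')(0, y)) = Add(Mul(Mul(Rational(1, 3), Pow(Add(6, -5), -1), Add(-24, Mul(-5, -5))), -27), -12) = Add(Mul(Mul(Rational(1, 3), Pow(1, -1), Add(-24, 25)), -27), -12) = Add(Mul(Mul(Rational(1, 3), 1, 1), -27), -12) = Add(Mul(Rational(1, 3), -27), -12) = Add(-9, -12) = -21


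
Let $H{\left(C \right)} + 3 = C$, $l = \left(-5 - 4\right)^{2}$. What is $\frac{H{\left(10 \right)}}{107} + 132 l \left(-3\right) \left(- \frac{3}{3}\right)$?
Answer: $\frac{3432139}{107} \approx 32076.0$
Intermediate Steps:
$l = 81$ ($l = \left(-9\right)^{2} = 81$)
$H{\left(C \right)} = -3 + C$
$\frac{H{\left(10 \right)}}{107} + 132 l \left(-3\right) \left(- \frac{3}{3}\right) = \frac{-3 + 10}{107} + 132 \cdot 81 \left(-3\right) \left(- \frac{3}{3}\right) = 7 \cdot \frac{1}{107} + 132 \left(- 243 \left(\left(-3\right) \frac{1}{3}\right)\right) = \frac{7}{107} + 132 \left(\left(-243\right) \left(-1\right)\right) = \frac{7}{107} + 132 \cdot 243 = \frac{7}{107} + 32076 = \frac{3432139}{107}$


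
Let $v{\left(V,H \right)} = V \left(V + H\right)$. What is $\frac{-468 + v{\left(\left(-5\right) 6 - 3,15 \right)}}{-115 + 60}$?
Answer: $- \frac{126}{55} \approx -2.2909$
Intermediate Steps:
$v{\left(V,H \right)} = V \left(H + V\right)$
$\frac{-468 + v{\left(\left(-5\right) 6 - 3,15 \right)}}{-115 + 60} = \frac{-468 + \left(\left(-5\right) 6 - 3\right) \left(15 - 33\right)}{-115 + 60} = \frac{-468 + \left(-30 - 3\right) \left(15 - 33\right)}{-55} = \left(-468 - 33 \left(15 - 33\right)\right) \left(- \frac{1}{55}\right) = \left(-468 - -594\right) \left(- \frac{1}{55}\right) = \left(-468 + 594\right) \left(- \frac{1}{55}\right) = 126 \left(- \frac{1}{55}\right) = - \frac{126}{55}$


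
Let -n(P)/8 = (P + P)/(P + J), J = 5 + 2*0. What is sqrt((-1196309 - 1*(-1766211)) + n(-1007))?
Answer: sqrt(143041935846)/501 ≈ 754.91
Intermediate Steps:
J = 5 (J = 5 + 0 = 5)
n(P) = -16*P/(5 + P) (n(P) = -8*(P + P)/(P + 5) = -8*2*P/(5 + P) = -16*P/(5 + P))
sqrt((-1196309 - 1*(-1766211)) + n(-1007)) = sqrt((-1196309 - 1*(-1766211)) - 16*(-1007)/(5 - 1007)) = sqrt((-1196309 + 1766211) - 16*(-1007)/(-1002)) = sqrt(569902 - 16*(-1007)*(-1/1002)) = sqrt(569902 - 8056/501) = sqrt(285512846/501) = sqrt(143041935846)/501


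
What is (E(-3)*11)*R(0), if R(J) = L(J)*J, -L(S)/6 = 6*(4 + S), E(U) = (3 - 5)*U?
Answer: 0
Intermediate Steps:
E(U) = -2*U
L(S) = -144 - 36*S (L(S) = -36*(4 + S) = -6*(24 + 6*S) = -144 - 36*S)
R(J) = J*(-144 - 36*J) (R(J) = (-144 - 36*J)*J = J*(-144 - 36*J))
(E(-3)*11)*R(0) = (-2*(-3)*11)*(-36*0*(4 + 0)) = (6*11)*(-36*0*4) = 66*0 = 0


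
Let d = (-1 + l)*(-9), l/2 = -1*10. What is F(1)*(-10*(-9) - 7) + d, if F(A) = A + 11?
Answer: 1185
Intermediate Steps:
F(A) = 11 + A
l = -20 (l = 2*(-1*10) = 2*(-10) = -20)
d = 189 (d = (-1 - 20)*(-9) = -21*(-9) = 189)
F(1)*(-10*(-9) - 7) + d = (11 + 1)*(-10*(-9) - 7) + 189 = 12*(90 - 7) + 189 = 12*83 + 189 = 996 + 189 = 1185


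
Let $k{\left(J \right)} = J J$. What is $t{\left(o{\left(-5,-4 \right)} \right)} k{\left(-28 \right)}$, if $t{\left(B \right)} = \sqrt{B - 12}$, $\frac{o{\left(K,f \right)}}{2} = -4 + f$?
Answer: $1568 i \sqrt{7} \approx 4148.5 i$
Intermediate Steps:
$k{\left(J \right)} = J^{2}$
$o{\left(K,f \right)} = -8 + 2 f$ ($o{\left(K,f \right)} = 2 \left(-4 + f\right) = -8 + 2 f$)
$t{\left(B \right)} = \sqrt{-12 + B}$
$t{\left(o{\left(-5,-4 \right)} \right)} k{\left(-28 \right)} = \sqrt{-12 + \left(-8 + 2 \left(-4\right)\right)} \left(-28\right)^{2} = \sqrt{-12 - 16} \cdot 784 = \sqrt{-28} \cdot 784 = 2 i \sqrt{7} \cdot 784 = 1568 i \sqrt{7}$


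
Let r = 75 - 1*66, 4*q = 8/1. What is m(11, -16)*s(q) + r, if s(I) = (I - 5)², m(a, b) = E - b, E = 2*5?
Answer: 243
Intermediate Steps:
q = 2 (q = (8/1)/4 = (8*1)/4 = (¼)*8 = 2)
E = 10
r = 9 (r = 75 - 66 = 9)
m(a, b) = 10 - b
s(I) = (-5 + I)²
m(11, -16)*s(q) + r = (10 - 1*(-16))*(-5 + 2)² + 9 = (10 + 16)*(-3)² + 9 = 26*9 + 9 = 234 + 9 = 243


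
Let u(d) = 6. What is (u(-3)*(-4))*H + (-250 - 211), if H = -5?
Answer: -341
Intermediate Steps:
(u(-3)*(-4))*H + (-250 - 211) = (6*(-4))*(-5) + (-250 - 211) = -24*(-5) - 461 = 120 - 461 = -341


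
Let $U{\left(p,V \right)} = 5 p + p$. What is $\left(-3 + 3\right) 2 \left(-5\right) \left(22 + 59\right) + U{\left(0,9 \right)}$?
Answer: $0$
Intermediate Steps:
$U{\left(p,V \right)} = 6 p$
$\left(-3 + 3\right) 2 \left(-5\right) \left(22 + 59\right) + U{\left(0,9 \right)} = \left(-3 + 3\right) 2 \left(-5\right) \left(22 + 59\right) + 6 \cdot 0 = 0 \left(-10\right) 81 + 0 = 0 \cdot 81 + 0 = 0 + 0 = 0$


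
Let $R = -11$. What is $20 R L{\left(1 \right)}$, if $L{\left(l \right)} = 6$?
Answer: $-1320$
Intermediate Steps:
$20 R L{\left(1 \right)} = 20 \left(-11\right) 6 = \left(-220\right) 6 = -1320$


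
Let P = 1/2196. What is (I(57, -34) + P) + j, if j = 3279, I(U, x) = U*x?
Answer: 2944837/2196 ≈ 1341.0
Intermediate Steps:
P = 1/2196 ≈ 0.00045537
(I(57, -34) + P) + j = (57*(-34) + 1/2196) + 3279 = (-1938 + 1/2196) + 3279 = -4255847/2196 + 3279 = 2944837/2196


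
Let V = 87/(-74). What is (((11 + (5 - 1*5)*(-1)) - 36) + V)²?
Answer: 3751969/5476 ≈ 685.17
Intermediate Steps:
V = -87/74 (V = 87*(-1/74) = -87/74 ≈ -1.1757)
(((11 + (5 - 1*5)*(-1)) - 36) + V)² = (((11 + (5 - 1*5)*(-1)) - 36) - 87/74)² = (((11 + (5 - 5)*(-1)) - 36) - 87/74)² = (((11 + 0*(-1)) - 36) - 87/74)² = (((11 + 0) - 36) - 87/74)² = ((11 - 36) - 87/74)² = (-25 - 87/74)² = (-1937/74)² = 3751969/5476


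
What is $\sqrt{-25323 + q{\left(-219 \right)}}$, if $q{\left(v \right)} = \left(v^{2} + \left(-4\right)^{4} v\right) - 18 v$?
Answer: $18 i \sqrt{91} \approx 171.71 i$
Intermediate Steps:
$q{\left(v \right)} = v^{2} + 238 v$ ($q{\left(v \right)} = \left(v^{2} + 256 v\right) - 18 v = v^{2} + 238 v$)
$\sqrt{-25323 + q{\left(-219 \right)}} = \sqrt{-25323 - 219 \left(238 - 219\right)} = \sqrt{-25323 - 4161} = \sqrt{-29484} = 18 i \sqrt{91}$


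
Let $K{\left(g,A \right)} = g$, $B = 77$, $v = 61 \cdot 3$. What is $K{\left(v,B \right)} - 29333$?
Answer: $-29150$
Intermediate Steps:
$v = 183$
$K{\left(v,B \right)} - 29333 = 183 - 29333 = -29150$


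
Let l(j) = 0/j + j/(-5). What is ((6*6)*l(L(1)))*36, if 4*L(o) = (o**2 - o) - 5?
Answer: 324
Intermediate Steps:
L(o) = -5/4 - o/4 + o**2/4 (L(o) = ((o**2 - o) - 5)/4 = (-5 + o**2 - o)/4 = -5/4 - o/4 + o**2/4)
l(j) = -j/5 (l(j) = 0 + j*(-1/5) = 0 - j/5 = -j/5)
((6*6)*l(L(1)))*36 = ((6*6)*(-(-5/4 - 1/4*1 + (1/4)*1**2)/5))*36 = (36*(-(-5/4 - 1/4 + (1/4)*1)/5))*36 = (36*(-(-5/4 - 1/4 + 1/4)/5))*36 = (36*(-1/5*(-5/4)))*36 = (36*(1/4))*36 = 9*36 = 324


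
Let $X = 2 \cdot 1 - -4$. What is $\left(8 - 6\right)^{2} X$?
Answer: $24$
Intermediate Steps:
$X = 6$ ($X = 2 + 4 = 6$)
$\left(8 - 6\right)^{2} X = \left(8 - 6\right)^{2} \cdot 6 = 2^{2} \cdot 6 = 4 \cdot 6 = 24$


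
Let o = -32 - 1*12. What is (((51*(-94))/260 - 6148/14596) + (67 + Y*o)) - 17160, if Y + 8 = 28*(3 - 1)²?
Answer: -10288069993/474370 ≈ -21688.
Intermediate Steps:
Y = 104 (Y = -8 + 28*(3 - 1)² = -8 + 28*2² = -8 + 28*4 = -8 + 112 = 104)
o = -44 (o = -32 - 12 = -44)
(((51*(-94))/260 - 6148/14596) + (67 + Y*o)) - 17160 = (((51*(-94))/260 - 6148/14596) + (67 + 104*(-44))) - 17160 = ((-4794*1/260 - 6148*1/14596) + (67 - 4576)) - 17160 = ((-2397/130 - 1537/3649) - 4509) - 17160 = (-8946463/474370 - 4509) - 17160 = -2147880793/474370 - 17160 = -10288069993/474370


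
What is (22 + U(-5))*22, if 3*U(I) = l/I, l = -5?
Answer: 1474/3 ≈ 491.33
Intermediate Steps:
U(I) = -5/(3*I) (U(I) = (-5/I)/3 = -5/(3*I))
(22 + U(-5))*22 = (22 - 5/3/(-5))*22 = (22 - 5/3*(-⅕))*22 = (22 + ⅓)*22 = (67/3)*22 = 1474/3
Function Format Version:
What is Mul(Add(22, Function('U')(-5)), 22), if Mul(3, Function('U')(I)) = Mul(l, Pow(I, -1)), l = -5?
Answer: Rational(1474, 3) ≈ 491.33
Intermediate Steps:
Function('U')(I) = Mul(Rational(-5, 3), Pow(I, -1)) (Function('U')(I) = Mul(Rational(1, 3), Mul(-5, Pow(I, -1))) = Mul(Rational(-5, 3), Pow(I, -1)))
Mul(Add(22, Function('U')(-5)), 22) = Mul(Add(22, Mul(Rational(-5, 3), Pow(-5, -1))), 22) = Mul(Add(22, Mul(Rational(-5, 3), Rational(-1, 5))), 22) = Mul(Add(22, Rational(1, 3)), 22) = Mul(Rational(67, 3), 22) = Rational(1474, 3)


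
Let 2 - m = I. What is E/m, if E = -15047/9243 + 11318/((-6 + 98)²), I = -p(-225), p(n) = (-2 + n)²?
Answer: -11372767/2015705971656 ≈ -5.6421e-6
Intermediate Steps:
I = -51529 (I = -(-2 - 225)² = -1*(-227)² = -1*51529 = -51529)
m = 51531 (m = 2 - 1*(-51529) = 2 + 51529 = 51531)
E = -11372767/39116376 (E = -15047*1/9243 + 11318/(92²) = -15047/9243 + 11318/8464 = -15047/9243 + 11318*(1/8464) = -15047/9243 + 5659/4232 = -11372767/39116376 ≈ -0.29074)
E/m = -11372767/39116376/51531 = -11372767/39116376*1/51531 = -11372767/2015705971656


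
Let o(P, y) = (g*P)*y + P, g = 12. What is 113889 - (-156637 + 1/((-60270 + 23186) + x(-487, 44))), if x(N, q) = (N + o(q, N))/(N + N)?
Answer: 9701667527636/35862237 ≈ 2.7053e+5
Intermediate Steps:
o(P, y) = P + 12*P*y (o(P, y) = (12*P)*y + P = 12*P*y + P = P + 12*P*y)
x(N, q) = (N + q*(1 + 12*N))/(2*N) (x(N, q) = (N + q*(1 + 12*N))/(N + N) = (N + q*(1 + 12*N))/((2*N)) = (N + q*(1 + 12*N))*(1/(2*N)) = (N + q*(1 + 12*N))/(2*N))
113889 - (-156637 + 1/((-60270 + 23186) + x(-487, 44))) = 113889 - (-156637 + 1/((-60270 + 23186) + (1/2)*(-487 + 44*(1 + 12*(-487)))/(-487))) = 113889 - (-156637 + 1/(-37084 + (1/2)*(-1/487)*(-487 + 44*(1 - 5844)))) = 113889 - (-156637 + 1/(-37084 + (1/2)*(-1/487)*(-487 + 44*(-5843)))) = 113889 - (-156637 + 1/(-37084 + (1/2)*(-1/487)*(-487 - 257092))) = 113889 - (-156637 + 1/(-37084 + (1/2)*(-1/487)*(-257579))) = 113889 - (-156637 + 1/(-37084 + 257579/974)) = 113889 - (-156637 + 1/(-35862237/974)) = 113889 - (-156637 - 974/35862237) = 113889 - 1*(-5617353217943/35862237) = 113889 + 5617353217943/35862237 = 9701667527636/35862237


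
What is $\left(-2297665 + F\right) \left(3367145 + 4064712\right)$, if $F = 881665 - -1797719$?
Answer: $2836881022183$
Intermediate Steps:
$F = 2679384$ ($F = 881665 + 1797719 = 2679384$)
$\left(-2297665 + F\right) \left(3367145 + 4064712\right) = \left(-2297665 + 2679384\right) \left(3367145 + 4064712\right) = 381719 \cdot 7431857 = 2836881022183$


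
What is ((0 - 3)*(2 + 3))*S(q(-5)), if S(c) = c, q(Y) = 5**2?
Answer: -375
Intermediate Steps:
q(Y) = 25
((0 - 3)*(2 + 3))*S(q(-5)) = ((0 - 3)*(2 + 3))*25 = -3*5*25 = -15*25 = -375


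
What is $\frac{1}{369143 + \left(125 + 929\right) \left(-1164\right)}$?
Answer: $- \frac{1}{857713} \approx -1.1659 \cdot 10^{-6}$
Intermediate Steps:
$\frac{1}{369143 + \left(125 + 929\right) \left(-1164\right)} = \frac{1}{369143 + 1054 \left(-1164\right)} = \frac{1}{369143 - 1226856} = \frac{1}{-857713} = - \frac{1}{857713}$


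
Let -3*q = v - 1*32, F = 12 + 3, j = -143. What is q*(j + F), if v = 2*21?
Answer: 1280/3 ≈ 426.67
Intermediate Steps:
F = 15
v = 42
q = -10/3 (q = -(42 - 1*32)/3 = -(42 - 32)/3 = -⅓*10 = -10/3 ≈ -3.3333)
q*(j + F) = -10*(-143 + 15)/3 = -10/3*(-128) = 1280/3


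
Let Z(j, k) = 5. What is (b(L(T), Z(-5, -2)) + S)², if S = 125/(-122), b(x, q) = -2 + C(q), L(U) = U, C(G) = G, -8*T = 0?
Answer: 58081/14884 ≈ 3.9022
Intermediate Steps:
T = 0 (T = -⅛*0 = 0)
b(x, q) = -2 + q
S = -125/122 (S = 125*(-1/122) = -125/122 ≈ -1.0246)
(b(L(T), Z(-5, -2)) + S)² = ((-2 + 5) - 125/122)² = (3 - 125/122)² = (241/122)² = 58081/14884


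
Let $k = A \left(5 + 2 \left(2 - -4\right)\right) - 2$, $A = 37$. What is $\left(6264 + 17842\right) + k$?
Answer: $24733$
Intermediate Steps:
$k = 627$ ($k = 37 \left(5 + 2 \left(2 - -4\right)\right) - 2 = 37 \left(5 + 2 \left(2 + 4\right)\right) - 2 = 37 \left(5 + 2 \cdot 6\right) - 2 = 37 \left(5 + 12\right) - 2 = 37 \cdot 17 - 2 = 629 - 2 = 627$)
$\left(6264 + 17842\right) + k = \left(6264 + 17842\right) + 627 = 24106 + 627 = 24733$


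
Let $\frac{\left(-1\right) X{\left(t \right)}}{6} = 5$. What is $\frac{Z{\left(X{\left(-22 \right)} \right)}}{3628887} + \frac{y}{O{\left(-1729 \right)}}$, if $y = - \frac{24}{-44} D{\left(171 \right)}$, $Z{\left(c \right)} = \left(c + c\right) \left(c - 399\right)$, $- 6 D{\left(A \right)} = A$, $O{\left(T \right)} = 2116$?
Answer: $- \frac{7138479}{28155324604} \approx -0.00025354$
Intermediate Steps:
$X{\left(t \right)} = -30$ ($X{\left(t \right)} = \left(-6\right) 5 = -30$)
$D{\left(A \right)} = - \frac{A}{6}$
$Z{\left(c \right)} = 2 c \left(-399 + c\right)$
$y = - \frac{171}{11}$ ($y = - \frac{24}{-44} \left(\left(- \frac{1}{6}\right) 171\right) = \left(-24\right) \left(- \frac{1}{44}\right) \left(- \frac{57}{2}\right) = \frac{6}{11} \left(- \frac{57}{2}\right) = - \frac{171}{11} \approx -15.545$)
$\frac{Z{\left(X{\left(-22 \right)} \right)}}{3628887} + \frac{y}{O{\left(-1729 \right)}} = \frac{2 \left(-30\right) \left(-399 - 30\right)}{3628887} - \frac{171}{11 \cdot 2116} = 2 \left(-30\right) \left(-429\right) \frac{1}{3628887} - \frac{171}{23276} = 25740 \cdot \frac{1}{3628887} - \frac{171}{23276} = \frac{8580}{1209629} - \frac{171}{23276} = - \frac{7138479}{28155324604}$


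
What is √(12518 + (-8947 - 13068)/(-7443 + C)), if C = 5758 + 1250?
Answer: 19*√263523/87 ≈ 112.11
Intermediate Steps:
C = 7008
√(12518 + (-8947 - 13068)/(-7443 + C)) = √(12518 + (-8947 - 13068)/(-7443 + 7008)) = √(12518 - 22015/(-435)) = √(12518 - 22015*(-1/435)) = √(12518 + 4403/87) = √(1093469/87) = 19*√263523/87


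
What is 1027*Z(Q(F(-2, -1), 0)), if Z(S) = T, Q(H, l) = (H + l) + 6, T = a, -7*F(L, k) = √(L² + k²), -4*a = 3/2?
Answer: -3081/8 ≈ -385.13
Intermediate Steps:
a = -3/8 (a = -3/(4*2) = -¼*3/2 = -3/8 ≈ -0.37500)
F(L, k) = -√(L² + k²)/7
T = -3/8 ≈ -0.37500
Q(H, l) = 6 + H + l
Z(S) = -3/8
1027*Z(Q(F(-2, -1), 0)) = 1027*(-3/8) = -3081/8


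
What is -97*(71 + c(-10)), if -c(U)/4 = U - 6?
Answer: -13095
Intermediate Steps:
c(U) = 24 - 4*U (c(U) = -4*(U - 6) = -4*(-6 + U) = 24 - 4*U)
-97*(71 + c(-10)) = -97*(71 + (24 - 4*(-10))) = -97*(71 + (24 + 40)) = -97*(71 + 64) = -97*135 = -13095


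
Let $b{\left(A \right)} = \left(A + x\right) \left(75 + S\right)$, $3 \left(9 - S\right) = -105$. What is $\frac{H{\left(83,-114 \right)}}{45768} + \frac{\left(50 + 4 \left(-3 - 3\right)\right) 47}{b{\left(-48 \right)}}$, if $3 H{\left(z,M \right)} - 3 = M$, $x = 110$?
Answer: $\frac{27827755}{168838152} \approx 0.16482$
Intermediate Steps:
$H{\left(z,M \right)} = 1 + \frac{M}{3}$
$S = 44$ ($S = 9 - -35 = 9 + 35 = 44$)
$b{\left(A \right)} = 13090 + 119 A$ ($b{\left(A \right)} = \left(A + 110\right) \left(75 + 44\right) = \left(110 + A\right) 119 = 13090 + 119 A$)
$\frac{H{\left(83,-114 \right)}}{45768} + \frac{\left(50 + 4 \left(-3 - 3\right)\right) 47}{b{\left(-48 \right)}} = \frac{1 + \frac{1}{3} \left(-114\right)}{45768} + \frac{\left(50 + 4 \left(-3 - 3\right)\right) 47}{13090 + 119 \left(-48\right)} = \left(1 - 38\right) \frac{1}{45768} + \frac{\left(50 + 4 \left(-6\right)\right) 47}{13090 - 5712} = \left(-37\right) \frac{1}{45768} + \frac{\left(50 - 24\right) 47}{7378} = - \frac{37}{45768} + 26 \cdot 47 \cdot \frac{1}{7378} = - \frac{37}{45768} + 1222 \cdot \frac{1}{7378} = - \frac{37}{45768} + \frac{611}{3689} = \frac{27827755}{168838152}$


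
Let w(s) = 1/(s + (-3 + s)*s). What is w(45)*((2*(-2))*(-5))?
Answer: 4/387 ≈ 0.010336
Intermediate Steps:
w(s) = 1/(s + s*(-3 + s))
w(45)*((2*(-2))*(-5)) = (1/(45*(-2 + 45)))*((2*(-2))*(-5)) = ((1/45)/43)*(-4*(-5)) = ((1/45)*(1/43))*20 = (1/1935)*20 = 4/387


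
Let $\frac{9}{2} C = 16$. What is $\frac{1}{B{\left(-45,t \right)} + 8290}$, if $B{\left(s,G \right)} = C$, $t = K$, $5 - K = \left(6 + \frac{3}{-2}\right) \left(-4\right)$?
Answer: $\frac{9}{74642} \approx 0.00012058$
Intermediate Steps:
$C = \frac{32}{9}$ ($C = \frac{2}{9} \cdot 16 = \frac{32}{9} \approx 3.5556$)
$K = 23$ ($K = 5 - \left(6 + \frac{3}{-2}\right) \left(-4\right) = 5 - \left(6 + 3 \left(- \frac{1}{2}\right)\right) \left(-4\right) = 5 - \left(6 - \frac{3}{2}\right) \left(-4\right) = 5 - \frac{9}{2} \left(-4\right) = 5 - -18 = 5 + 18 = 23$)
$t = 23$
$B{\left(s,G \right)} = \frac{32}{9}$
$\frac{1}{B{\left(-45,t \right)} + 8290} = \frac{1}{\frac{32}{9} + 8290} = \frac{1}{\frac{74642}{9}} = \frac{9}{74642}$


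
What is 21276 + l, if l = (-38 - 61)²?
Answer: 31077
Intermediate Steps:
l = 9801 (l = (-99)² = 9801)
21276 + l = 21276 + 9801 = 31077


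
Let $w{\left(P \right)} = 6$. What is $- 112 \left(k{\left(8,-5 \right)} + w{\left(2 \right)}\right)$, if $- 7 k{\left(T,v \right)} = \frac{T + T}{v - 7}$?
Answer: $- \frac{2080}{3} \approx -693.33$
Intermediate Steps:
$k{\left(T,v \right)} = - \frac{2 T}{7 \left(-7 + v\right)}$ ($k{\left(T,v \right)} = - \frac{\left(T + T\right) \frac{1}{v - 7}}{7} = - \frac{2 T \frac{1}{-7 + v}}{7} = - \frac{2 T}{7 \left(-7 + v\right)}$)
$- 112 \left(k{\left(8,-5 \right)} + w{\left(2 \right)}\right) = - 112 \left(\left(-2\right) 8 \frac{1}{-49 + 7 \left(-5\right)} + 6\right) = - 112 \left(\left(-2\right) 8 \frac{1}{-49 - 35} + 6\right) = - 112 \left(\left(-2\right) 8 \frac{1}{-84} + 6\right) = - 112 \left(\left(-2\right) 8 \left(- \frac{1}{84}\right) + 6\right) = - 112 \left(\frac{4}{21} + 6\right) = \left(-112\right) \frac{130}{21} = - \frac{2080}{3}$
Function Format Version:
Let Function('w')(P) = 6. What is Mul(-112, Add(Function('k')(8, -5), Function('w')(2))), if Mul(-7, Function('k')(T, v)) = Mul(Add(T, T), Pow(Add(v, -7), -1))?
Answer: Rational(-2080, 3) ≈ -693.33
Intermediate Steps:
Function('k')(T, v) = Mul(Rational(-2, 7), T, Pow(Add(-7, v), -1)) (Function('k')(T, v) = Mul(Rational(-1, 7), Mul(Add(T, T), Pow(Add(v, -7), -1))) = Mul(Rational(-1, 7), Mul(Mul(2, T), Pow(Add(-7, v), -1))) = Mul(Rational(-1, 7), Mul(2, T, Pow(Add(-7, v), -1))) = Mul(Rational(-2, 7), T, Pow(Add(-7, v), -1)))
Mul(-112, Add(Function('k')(8, -5), Function('w')(2))) = Mul(-112, Add(Mul(-2, 8, Pow(Add(-49, Mul(7, -5)), -1)), 6)) = Mul(-112, Add(Mul(-2, 8, Pow(Add(-49, -35), -1)), 6)) = Mul(-112, Add(Mul(-2, 8, Pow(-84, -1)), 6)) = Mul(-112, Add(Mul(-2, 8, Rational(-1, 84)), 6)) = Mul(-112, Add(Rational(4, 21), 6)) = Mul(-112, Rational(130, 21)) = Rational(-2080, 3)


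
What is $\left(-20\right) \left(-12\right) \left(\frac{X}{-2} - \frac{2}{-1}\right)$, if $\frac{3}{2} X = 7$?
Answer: $-80$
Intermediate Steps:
$X = \frac{14}{3}$ ($X = \frac{2}{3} \cdot 7 = \frac{14}{3} \approx 4.6667$)
$\left(-20\right) \left(-12\right) \left(\frac{X}{-2} - \frac{2}{-1}\right) = \left(-20\right) \left(-12\right) \left(\frac{14}{3 \left(-2\right)} - \frac{2}{-1}\right) = 240 \left(\frac{14}{3} \left(- \frac{1}{2}\right) - -2\right) = 240 \left(- \frac{7}{3} + 2\right) = 240 \left(- \frac{1}{3}\right) = -80$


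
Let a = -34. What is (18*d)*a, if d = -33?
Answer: 20196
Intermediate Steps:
(18*d)*a = (18*(-33))*(-34) = -594*(-34) = 20196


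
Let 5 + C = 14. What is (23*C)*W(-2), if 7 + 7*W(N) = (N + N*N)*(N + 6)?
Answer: 207/7 ≈ 29.571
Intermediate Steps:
W(N) = -1 + (6 + N)*(N + N**2)/7 (W(N) = -1 + ((N + N*N)*(N + 6))/7 = -1 + ((N + N**2)*(6 + N))/7 = -1 + ((6 + N)*(N + N**2))/7 = -1 + (6 + N)*(N + N**2)/7)
C = 9 (C = -5 + 14 = 9)
(23*C)*W(-2) = (23*9)*(-1 + (-2)**2 + (1/7)*(-2)**3 + (6/7)*(-2)) = 207*(-1 + 4 + (1/7)*(-8) - 12/7) = 207*(-1 + 4 - 8/7 - 12/7) = 207*(1/7) = 207/7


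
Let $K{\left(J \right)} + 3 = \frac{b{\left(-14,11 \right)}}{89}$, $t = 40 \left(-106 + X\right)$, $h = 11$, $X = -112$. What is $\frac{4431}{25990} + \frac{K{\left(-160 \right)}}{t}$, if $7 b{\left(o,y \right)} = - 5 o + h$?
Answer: $\frac{602953587}{3529805860} \approx 0.17082$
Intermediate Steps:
$b{\left(o,y \right)} = \frac{11}{7} - \frac{5 o}{7}$ ($b{\left(o,y \right)} = \frac{- 5 o + 11}{7} = \frac{11 - 5 o}{7} = \frac{11}{7} - \frac{5 o}{7}$)
$t = -8720$ ($t = 40 \left(-106 - 112\right) = 40 \left(-218\right) = -8720$)
$K{\left(J \right)} = - \frac{1788}{623}$ ($K{\left(J \right)} = -3 + \frac{\frac{11}{7} - -10}{89} = -3 + \left(\frac{11}{7} + 10\right) \frac{1}{89} = -3 + \frac{81}{7} \cdot \frac{1}{89} = -3 + \frac{81}{623} = - \frac{1788}{623}$)
$\frac{4431}{25990} + \frac{K{\left(-160 \right)}}{t} = \frac{4431}{25990} - \frac{1788}{623 \left(-8720\right)} = 4431 \cdot \frac{1}{25990} - - \frac{447}{1358140} = \frac{4431}{25990} + \frac{447}{1358140} = \frac{602953587}{3529805860}$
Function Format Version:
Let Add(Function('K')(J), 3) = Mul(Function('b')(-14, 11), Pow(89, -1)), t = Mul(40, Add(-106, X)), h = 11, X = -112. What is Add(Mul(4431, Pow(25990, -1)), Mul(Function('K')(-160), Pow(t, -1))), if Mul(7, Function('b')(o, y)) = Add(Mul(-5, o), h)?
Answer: Rational(602953587, 3529805860) ≈ 0.17082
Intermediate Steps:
Function('b')(o, y) = Add(Rational(11, 7), Mul(Rational(-5, 7), o)) (Function('b')(o, y) = Mul(Rational(1, 7), Add(Mul(-5, o), 11)) = Mul(Rational(1, 7), Add(11, Mul(-5, o))) = Add(Rational(11, 7), Mul(Rational(-5, 7), o)))
t = -8720 (t = Mul(40, Add(-106, -112)) = Mul(40, -218) = -8720)
Function('K')(J) = Rational(-1788, 623) (Function('K')(J) = Add(-3, Mul(Add(Rational(11, 7), Mul(Rational(-5, 7), -14)), Pow(89, -1))) = Add(-3, Mul(Add(Rational(11, 7), 10), Rational(1, 89))) = Add(-3, Mul(Rational(81, 7), Rational(1, 89))) = Add(-3, Rational(81, 623)) = Rational(-1788, 623))
Add(Mul(4431, Pow(25990, -1)), Mul(Function('K')(-160), Pow(t, -1))) = Add(Mul(4431, Pow(25990, -1)), Mul(Rational(-1788, 623), Pow(-8720, -1))) = Add(Mul(4431, Rational(1, 25990)), Mul(Rational(-1788, 623), Rational(-1, 8720))) = Add(Rational(4431, 25990), Rational(447, 1358140)) = Rational(602953587, 3529805860)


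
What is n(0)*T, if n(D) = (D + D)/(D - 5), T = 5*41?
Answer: 0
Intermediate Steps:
T = 205
n(D) = 2*D/(-5 + D) (n(D) = (2*D)/(-5 + D) = 2*D/(-5 + D))
n(0)*T = (2*0/(-5 + 0))*205 = (2*0/(-5))*205 = (2*0*(-⅕))*205 = 0*205 = 0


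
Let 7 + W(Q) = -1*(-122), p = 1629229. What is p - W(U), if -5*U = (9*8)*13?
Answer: 1629114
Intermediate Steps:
U = -936/5 (U = -9*8*13/5 = -72*13/5 = -⅕*936 = -936/5 ≈ -187.20)
W(Q) = 115 (W(Q) = -7 - 1*(-122) = -7 + 122 = 115)
p - W(U) = 1629229 - 1*115 = 1629229 - 115 = 1629114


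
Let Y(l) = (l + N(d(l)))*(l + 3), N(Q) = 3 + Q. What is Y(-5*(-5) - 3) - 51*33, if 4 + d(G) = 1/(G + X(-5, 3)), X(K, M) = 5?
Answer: -31241/27 ≈ -1157.1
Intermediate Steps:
d(G) = -4 + 1/(5 + G) (d(G) = -4 + 1/(G + 5) = -4 + 1/(5 + G))
Y(l) = (3 + l)*(3 + l + (-19 - 4*l)/(5 + l)) (Y(l) = (l + (3 + (-19 - 4*l)/(5 + l)))*(l + 3) = (3 + l + (-19 - 4*l)/(5 + l))*(3 + l) = (3 + l)*(3 + l + (-19 - 4*l)/(5 + l)))
Y(-5*(-5) - 3) - 51*33 = (-12 + (-5*(-5) - 3)³ + 7*(-5*(-5) - 3)² + 8*(-5*(-5) - 3))/(5 + (-5*(-5) - 3)) - 51*33 = (-12 + (25 - 3)³ + 7*(25 - 3)² + 8*(25 - 3))/(5 + (25 - 3)) - 1683 = (-12 + 22³ + 7*22² + 8*22)/(5 + 22) - 1683 = (-12 + 10648 + 7*484 + 176)/27 - 1683 = (-12 + 10648 + 3388 + 176)/27 - 1683 = (1/27)*14200 - 1683 = 14200/27 - 1683 = -31241/27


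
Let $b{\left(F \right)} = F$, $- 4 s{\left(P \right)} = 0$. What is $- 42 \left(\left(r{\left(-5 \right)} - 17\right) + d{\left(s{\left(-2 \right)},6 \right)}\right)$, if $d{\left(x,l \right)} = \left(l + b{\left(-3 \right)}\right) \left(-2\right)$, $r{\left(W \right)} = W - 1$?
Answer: $1218$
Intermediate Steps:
$s{\left(P \right)} = 0$ ($s{\left(P \right)} = \left(- \frac{1}{4}\right) 0 = 0$)
$r{\left(W \right)} = -1 + W$
$d{\left(x,l \right)} = 6 - 2 l$ ($d{\left(x,l \right)} = \left(l - 3\right) \left(-2\right) = \left(-3 + l\right) \left(-2\right) = 6 - 2 l$)
$- 42 \left(\left(r{\left(-5 \right)} - 17\right) + d{\left(s{\left(-2 \right)},6 \right)}\right) = - 42 \left(\left(\left(-1 - 5\right) - 17\right) + \left(6 - 12\right)\right) = - 42 \left(\left(-6 - 17\right) + \left(6 - 12\right)\right) = - 42 \left(-23 - 6\right) = \left(-42\right) \left(-29\right) = 1218$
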